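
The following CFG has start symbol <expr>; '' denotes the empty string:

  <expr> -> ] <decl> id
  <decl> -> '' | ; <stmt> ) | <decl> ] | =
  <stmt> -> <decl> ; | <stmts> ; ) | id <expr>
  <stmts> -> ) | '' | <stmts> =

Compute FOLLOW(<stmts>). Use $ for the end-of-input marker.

In <stmt> -> <stmts> ; ): add FIRST(; )) = { ; }.
In <stmts> -> <stmts> =: add FIRST(=) = { = }.
Union: FOLLOW(<stmts>) = { ;, = }.

{ ;, = }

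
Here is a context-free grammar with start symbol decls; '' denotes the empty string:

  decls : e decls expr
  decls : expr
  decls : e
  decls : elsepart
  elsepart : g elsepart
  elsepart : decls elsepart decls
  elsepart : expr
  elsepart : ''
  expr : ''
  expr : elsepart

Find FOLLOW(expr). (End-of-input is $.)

In decls : e decls expr: expr is at the end, add FOLLOW(decls) = { $, e, g }.
In decls : expr: expr is at the end, add FOLLOW(decls) = { $, e, g }.
In elsepart : expr: expr is at the end, add FOLLOW(elsepart) = { $, e, g }.
Union: FOLLOW(expr) = { $, e, g }.

{ $, e, g }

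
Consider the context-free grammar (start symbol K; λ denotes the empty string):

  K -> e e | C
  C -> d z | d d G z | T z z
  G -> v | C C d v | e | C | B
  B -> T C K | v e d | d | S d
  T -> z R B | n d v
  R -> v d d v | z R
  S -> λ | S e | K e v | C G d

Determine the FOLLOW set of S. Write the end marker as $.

In B -> S d: add FIRST(d) = { d }.
In S -> S e: add FIRST(e) = { e }.
Union: FOLLOW(S) = { d, e }.

{ d, e }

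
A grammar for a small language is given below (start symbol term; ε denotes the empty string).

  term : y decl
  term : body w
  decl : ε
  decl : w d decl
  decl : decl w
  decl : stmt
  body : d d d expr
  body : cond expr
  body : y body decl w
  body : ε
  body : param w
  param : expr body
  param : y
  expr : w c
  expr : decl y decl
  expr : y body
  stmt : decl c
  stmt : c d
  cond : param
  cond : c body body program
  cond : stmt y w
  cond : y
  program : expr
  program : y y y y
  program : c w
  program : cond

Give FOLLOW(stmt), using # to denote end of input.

{ #, c, d, w, y }

In decl : stmt: stmt is at the end, add FOLLOW(decl) = { #, c, d, w, y }.
In cond : stmt y w: add FIRST(y w) = { y }.
Union: FOLLOW(stmt) = { #, c, d, w, y }.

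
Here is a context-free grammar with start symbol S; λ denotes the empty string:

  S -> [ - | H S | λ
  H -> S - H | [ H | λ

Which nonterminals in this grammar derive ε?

{ H, S }

Directly nullable (have an λ-production): S, H.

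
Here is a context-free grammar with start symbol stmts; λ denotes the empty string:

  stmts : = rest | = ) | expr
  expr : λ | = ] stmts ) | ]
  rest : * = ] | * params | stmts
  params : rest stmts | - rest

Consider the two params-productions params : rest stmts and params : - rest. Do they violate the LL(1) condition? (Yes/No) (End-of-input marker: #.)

FIRST(rest stmts) = { *, =, ], λ } and FIRST(- rest) = { - }.
The first is nullable but FOLLOW(params) = { #, ), =, ] } is disjoint from FIRST of the second.

No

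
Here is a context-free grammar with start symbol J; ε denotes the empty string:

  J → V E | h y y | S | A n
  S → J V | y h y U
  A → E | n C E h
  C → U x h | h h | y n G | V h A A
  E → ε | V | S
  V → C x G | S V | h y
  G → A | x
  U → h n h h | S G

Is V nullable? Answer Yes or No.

No

Nullable nonterminals: A, E, G.
No production of V has an RHS whose symbols are all nullable, so V is not nullable.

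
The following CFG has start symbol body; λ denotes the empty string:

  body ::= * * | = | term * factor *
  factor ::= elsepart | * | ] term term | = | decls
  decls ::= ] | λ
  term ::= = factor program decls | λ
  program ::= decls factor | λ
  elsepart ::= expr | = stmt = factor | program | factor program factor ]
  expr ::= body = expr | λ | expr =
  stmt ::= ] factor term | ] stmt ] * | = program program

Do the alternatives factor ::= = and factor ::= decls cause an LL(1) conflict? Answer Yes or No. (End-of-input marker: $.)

FIRST(=) = { = } and FIRST(decls) = { ], λ }.
The second alternative is nullable and FOLLOW(factor) = { *, =, ] } shares = with FIRST of the first — conflict.

Yes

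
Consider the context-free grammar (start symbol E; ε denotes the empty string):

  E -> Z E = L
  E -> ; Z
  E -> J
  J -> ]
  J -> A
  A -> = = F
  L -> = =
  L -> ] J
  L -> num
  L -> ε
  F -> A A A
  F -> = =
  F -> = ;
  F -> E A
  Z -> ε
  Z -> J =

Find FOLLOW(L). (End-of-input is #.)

In E -> Z E = L: L is at the end, add FOLLOW(E) = { #, = }.
Union: FOLLOW(L) = { #, = }.

{ #, = }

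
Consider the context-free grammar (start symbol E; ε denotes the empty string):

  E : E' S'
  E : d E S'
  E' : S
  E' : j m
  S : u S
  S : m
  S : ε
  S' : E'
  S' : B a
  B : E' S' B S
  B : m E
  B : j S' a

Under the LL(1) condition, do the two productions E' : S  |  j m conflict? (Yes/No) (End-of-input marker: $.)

Yes

FIRST(S) = { m, u, ε } and FIRST(j m) = { j }.
The first alternative is nullable and FOLLOW(E') = { $, a, j, m, u } shares j with FIRST of the second — conflict.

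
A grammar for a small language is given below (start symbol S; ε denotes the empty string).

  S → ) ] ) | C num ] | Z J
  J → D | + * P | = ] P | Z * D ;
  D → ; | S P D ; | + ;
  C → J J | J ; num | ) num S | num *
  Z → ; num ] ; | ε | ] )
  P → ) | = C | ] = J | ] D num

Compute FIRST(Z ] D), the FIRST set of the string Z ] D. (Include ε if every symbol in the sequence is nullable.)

Add FIRST(Z)\{ε} = { ;, ] }; Z is nullable, continue.
] is a terminal; add {]} and stop.

{ ;, ] }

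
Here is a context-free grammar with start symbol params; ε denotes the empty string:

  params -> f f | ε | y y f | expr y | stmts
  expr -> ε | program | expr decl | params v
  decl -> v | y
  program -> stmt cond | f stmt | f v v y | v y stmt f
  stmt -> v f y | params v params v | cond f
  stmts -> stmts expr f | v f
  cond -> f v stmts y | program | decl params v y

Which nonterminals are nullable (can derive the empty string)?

{ expr, params }

Directly nullable (have an ε-production): params, expr.
No other nonterminal has a production whose RHS symbols are all nullable.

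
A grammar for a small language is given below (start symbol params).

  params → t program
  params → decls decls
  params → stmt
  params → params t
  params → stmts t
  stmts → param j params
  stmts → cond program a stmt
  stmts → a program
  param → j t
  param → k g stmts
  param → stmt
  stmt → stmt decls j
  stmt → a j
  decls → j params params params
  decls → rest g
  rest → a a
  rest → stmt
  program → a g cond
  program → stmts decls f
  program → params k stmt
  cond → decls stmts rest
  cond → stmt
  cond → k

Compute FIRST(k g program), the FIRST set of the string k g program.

k is a terminal; add {k} and stop.

{ k }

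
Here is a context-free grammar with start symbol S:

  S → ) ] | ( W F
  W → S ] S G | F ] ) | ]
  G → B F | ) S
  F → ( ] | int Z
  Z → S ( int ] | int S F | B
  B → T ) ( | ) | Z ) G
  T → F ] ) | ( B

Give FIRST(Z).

{ (, ), int }

From Z → S ( int ]: add FIRST(S) = { (, ) }.
Z → int S F contributes {int}.
From Z → B: add FIRST(B) = { (, ), int }.
Union: FIRST(Z) = { (, ), int }.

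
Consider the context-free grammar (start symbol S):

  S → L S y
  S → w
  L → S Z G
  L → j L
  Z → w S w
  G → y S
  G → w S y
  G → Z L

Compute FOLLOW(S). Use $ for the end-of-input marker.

S is the start symbol, so $ ∈ FOLLOW(S).
In S → L S y: add FIRST(y) = { y }.
In L → S Z G: add FIRST(Z G) = { w }.
In Z → w S w: add FIRST(w) = { w }.
In G → y S: S is at the end, add FOLLOW(G) = { j, w }.
In G → w S y: add FIRST(y) = { y }.
Union: FOLLOW(S) = { $, j, w, y }.

{ $, j, w, y }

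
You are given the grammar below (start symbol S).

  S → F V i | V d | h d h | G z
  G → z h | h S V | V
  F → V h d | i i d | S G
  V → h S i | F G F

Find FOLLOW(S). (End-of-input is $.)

S is the start symbol, so $ ∈ FOLLOW(S).
In G → h S V: add FIRST(V) = { h, i, z }.
In F → S G: add FIRST(G) = { h, i, z }.
In V → h S i: add FIRST(i) = { i }.
Union: FOLLOW(S) = { $, h, i, z }.

{ $, h, i, z }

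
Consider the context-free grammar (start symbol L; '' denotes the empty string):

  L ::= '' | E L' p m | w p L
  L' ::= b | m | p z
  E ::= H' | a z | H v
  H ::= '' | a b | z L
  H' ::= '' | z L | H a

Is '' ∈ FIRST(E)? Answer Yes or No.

Yes

E ::= H' and each of H' is nullable, so E ⇒* ''.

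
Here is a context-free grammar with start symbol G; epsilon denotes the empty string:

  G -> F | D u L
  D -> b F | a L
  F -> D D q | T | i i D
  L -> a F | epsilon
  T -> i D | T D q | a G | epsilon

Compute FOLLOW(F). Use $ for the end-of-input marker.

In G -> F: F is at the end, add FOLLOW(G) = { $, a, b, q, u }.
In D -> b F: F is at the end, add FOLLOW(D) = { $, a, b, q, u }.
In L -> a F: F is at the end, add FOLLOW(L) = { $, a, b, q, u }.
Union: FOLLOW(F) = { $, a, b, q, u }.

{ $, a, b, q, u }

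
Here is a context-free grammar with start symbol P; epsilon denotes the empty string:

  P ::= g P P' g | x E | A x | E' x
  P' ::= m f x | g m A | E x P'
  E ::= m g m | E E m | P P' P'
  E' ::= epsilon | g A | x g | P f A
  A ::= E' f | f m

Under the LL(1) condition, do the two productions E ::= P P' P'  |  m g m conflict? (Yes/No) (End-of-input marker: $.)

No

FIRST(P P' P') = { f, g, x } and FIRST(m g m) = { m }.
The FIRST sets are disjoint and neither alternative is nullable — no conflict.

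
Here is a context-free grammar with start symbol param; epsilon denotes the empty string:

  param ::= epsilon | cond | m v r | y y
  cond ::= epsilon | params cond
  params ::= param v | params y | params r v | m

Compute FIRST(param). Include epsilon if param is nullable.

param ::= epsilon contributes epsilon.
From param ::= cond: add FIRST(cond) = { m, v, y, epsilon } (including epsilon since cond is nullable).
param ::= m v r contributes {m}.
param ::= y y contributes {y}.
Union: FIRST(param) = { m, v, y, epsilon }.

{ m, v, y, epsilon }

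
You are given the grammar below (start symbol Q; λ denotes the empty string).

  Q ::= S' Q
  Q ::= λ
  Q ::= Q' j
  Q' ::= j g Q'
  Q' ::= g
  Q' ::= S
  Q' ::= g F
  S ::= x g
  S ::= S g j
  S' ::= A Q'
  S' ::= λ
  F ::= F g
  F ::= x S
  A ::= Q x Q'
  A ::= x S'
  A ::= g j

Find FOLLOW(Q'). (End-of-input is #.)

{ #, g, j, x }

In Q ::= Q' j: add FIRST(j) = { j }.
In Q' ::= j g Q': Q' is at the end, add FOLLOW(Q') = { #, g, j, x }.
In S' ::= A Q': Q' is at the end, add FOLLOW(S') = { #, g, j, x }.
In A ::= Q x Q': Q' is at the end, add FOLLOW(A) = { g, j, x }.
Union: FOLLOW(Q') = { #, g, j, x }.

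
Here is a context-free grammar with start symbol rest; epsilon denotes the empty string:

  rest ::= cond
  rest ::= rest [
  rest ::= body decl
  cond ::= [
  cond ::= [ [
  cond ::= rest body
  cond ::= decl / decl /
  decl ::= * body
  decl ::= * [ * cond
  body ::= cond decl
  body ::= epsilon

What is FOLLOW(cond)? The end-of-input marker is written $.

{ $, *, /, [ }

In rest ::= cond: cond is at the end, add FOLLOW(rest) = { $, *, /, [ }.
In decl ::= * [ * cond: cond is at the end, add FOLLOW(decl) = { $, *, /, [ }.
In body ::= cond decl: add FIRST(decl) = { * }.
Union: FOLLOW(cond) = { $, *, /, [ }.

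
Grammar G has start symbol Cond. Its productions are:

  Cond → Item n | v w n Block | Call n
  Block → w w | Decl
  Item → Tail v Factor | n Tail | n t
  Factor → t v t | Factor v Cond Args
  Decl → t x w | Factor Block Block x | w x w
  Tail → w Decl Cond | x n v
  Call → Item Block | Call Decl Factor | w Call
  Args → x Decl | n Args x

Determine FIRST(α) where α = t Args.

{ t }

t is a terminal; add {t} and stop.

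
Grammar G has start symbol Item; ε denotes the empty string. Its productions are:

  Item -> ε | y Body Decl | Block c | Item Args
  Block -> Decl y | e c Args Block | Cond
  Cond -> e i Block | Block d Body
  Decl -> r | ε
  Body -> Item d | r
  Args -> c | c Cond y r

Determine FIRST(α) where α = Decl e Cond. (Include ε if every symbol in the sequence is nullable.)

Add FIRST(Decl)\{ε} = { r }; Decl is nullable, continue.
e is a terminal; add {e} and stop.

{ e, r }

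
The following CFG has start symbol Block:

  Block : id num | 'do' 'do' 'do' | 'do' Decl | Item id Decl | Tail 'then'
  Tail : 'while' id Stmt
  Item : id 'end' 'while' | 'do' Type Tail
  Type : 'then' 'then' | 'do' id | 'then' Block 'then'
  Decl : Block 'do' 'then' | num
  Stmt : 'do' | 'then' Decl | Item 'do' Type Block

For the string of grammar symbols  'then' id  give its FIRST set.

{ 'then' }

'then' is a terminal; add {'then'} and stop.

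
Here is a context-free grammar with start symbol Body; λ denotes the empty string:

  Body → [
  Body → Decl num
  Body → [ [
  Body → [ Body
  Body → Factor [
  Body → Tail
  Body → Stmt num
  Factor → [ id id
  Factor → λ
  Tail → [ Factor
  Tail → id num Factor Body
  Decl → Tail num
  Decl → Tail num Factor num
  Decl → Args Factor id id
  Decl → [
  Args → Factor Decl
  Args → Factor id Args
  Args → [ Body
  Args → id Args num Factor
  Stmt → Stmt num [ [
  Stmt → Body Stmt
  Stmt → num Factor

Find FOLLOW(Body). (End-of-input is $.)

{ $, [, id, num }

Body is the start symbol, so $ ∈ FOLLOW(Body).
In Body → [ Body: Body is at the end, add FOLLOW(Body) = { $, [, id, num }.
In Tail → id num Factor Body: Body is at the end, add FOLLOW(Tail) = { $, [, id, num }.
In Args → [ Body: Body is at the end, add FOLLOW(Args) = { [, id, num }.
In Stmt → Body Stmt: add FIRST(Stmt) = { [, id, num }.
Union: FOLLOW(Body) = { $, [, id, num }.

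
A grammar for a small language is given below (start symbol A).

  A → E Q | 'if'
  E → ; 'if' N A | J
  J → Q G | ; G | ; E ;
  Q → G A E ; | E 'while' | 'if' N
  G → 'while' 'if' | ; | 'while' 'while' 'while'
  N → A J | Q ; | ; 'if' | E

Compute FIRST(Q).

{ 'if', 'while', ; }

From Q → G A E ;: add FIRST(G) = { 'while', ; }.
From Q → E 'while': add FIRST(E) = { 'if', 'while', ; }.
Q → 'if' N contributes {'if'}.
Union: FIRST(Q) = { 'if', 'while', ; }.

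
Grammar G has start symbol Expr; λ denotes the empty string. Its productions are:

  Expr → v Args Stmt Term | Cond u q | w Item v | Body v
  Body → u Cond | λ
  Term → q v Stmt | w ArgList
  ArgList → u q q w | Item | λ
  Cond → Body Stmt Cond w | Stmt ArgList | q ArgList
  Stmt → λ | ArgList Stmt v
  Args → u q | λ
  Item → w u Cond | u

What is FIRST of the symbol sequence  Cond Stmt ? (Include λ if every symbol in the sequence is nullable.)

Add FIRST(Cond)\{λ} = { q, u, v, w }; Cond is nullable, continue.
Add FIRST(Stmt)\{λ} = { u, v, w }; Stmt is nullable, continue.
Every symbol is nullable, so include λ.

{ q, u, v, w, λ }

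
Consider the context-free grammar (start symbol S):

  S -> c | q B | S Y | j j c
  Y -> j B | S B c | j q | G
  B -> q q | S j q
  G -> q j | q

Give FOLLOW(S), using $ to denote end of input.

{ $, c, j, q }

S is the start symbol, so $ ∈ FOLLOW(S).
In S -> S Y: add FIRST(Y) = { c, j, q }.
In Y -> S B c: add FIRST(B c) = { c, j, q }.
In B -> S j q: add FIRST(j q) = { j }.
Union: FOLLOW(S) = { $, c, j, q }.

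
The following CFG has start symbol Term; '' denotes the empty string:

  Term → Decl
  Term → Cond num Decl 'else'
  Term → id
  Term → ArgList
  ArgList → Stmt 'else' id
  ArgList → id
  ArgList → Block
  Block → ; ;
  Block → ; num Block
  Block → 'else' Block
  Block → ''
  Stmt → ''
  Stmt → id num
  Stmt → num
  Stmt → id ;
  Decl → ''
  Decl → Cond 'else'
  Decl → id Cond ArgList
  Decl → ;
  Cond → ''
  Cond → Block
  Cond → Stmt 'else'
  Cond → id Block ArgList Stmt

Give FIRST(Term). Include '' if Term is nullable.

{ 'else', ;, id, num, '' }

From Term → Decl: add FIRST(Decl) = { 'else', ;, id, num, '' } (including '' since Decl is nullable).
From Term → Cond num Decl 'else': Cond nullable, take FIRST(Cond) ∪ {num} = { 'else', ;, id, num }.
Term → id contributes {id}.
From Term → ArgList: add FIRST(ArgList) = { 'else', ;, id, num, '' } (including '' since ArgList is nullable).
Union: FIRST(Term) = { 'else', ;, id, num, '' }.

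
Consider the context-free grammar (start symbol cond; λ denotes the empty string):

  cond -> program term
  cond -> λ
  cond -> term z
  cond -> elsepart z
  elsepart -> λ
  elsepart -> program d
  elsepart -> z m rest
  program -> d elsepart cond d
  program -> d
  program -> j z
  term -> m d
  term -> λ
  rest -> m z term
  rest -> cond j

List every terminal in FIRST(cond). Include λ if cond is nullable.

{ d, j, m, z, λ }

From cond -> program term: add FIRST(program) = { d, j }.
cond -> λ contributes λ.
From cond -> term z: term nullable, take FIRST(term) ∪ {z} = { m, z }.
From cond -> elsepart z: elsepart nullable, take FIRST(elsepart) ∪ {z} = { d, j, z }.
Union: FIRST(cond) = { d, j, m, z, λ }.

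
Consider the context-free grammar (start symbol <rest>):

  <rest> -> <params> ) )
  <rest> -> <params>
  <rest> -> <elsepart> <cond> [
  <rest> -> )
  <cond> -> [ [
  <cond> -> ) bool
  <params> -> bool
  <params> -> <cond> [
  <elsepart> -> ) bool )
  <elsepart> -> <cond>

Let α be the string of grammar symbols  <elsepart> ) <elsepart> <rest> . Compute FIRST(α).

Add FIRST(<elsepart>) = { ), [ }; <elsepart> is not nullable, stop.

{ ), [ }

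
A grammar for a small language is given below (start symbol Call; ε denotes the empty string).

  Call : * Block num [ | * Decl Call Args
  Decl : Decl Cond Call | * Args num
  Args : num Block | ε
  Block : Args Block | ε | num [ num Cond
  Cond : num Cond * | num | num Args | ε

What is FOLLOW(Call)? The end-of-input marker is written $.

{ $, *, num }

Call is the start symbol, so $ ∈ FOLLOW(Call).
In Call : * Decl Call Args: add FIRST(Args)\{ε} = { num }.
  Since Args is nullable, also add FOLLOW(Call) = { $, *, num }.
In Decl : Decl Cond Call: Call is at the end, add FOLLOW(Decl) = { *, num }.
Union: FOLLOW(Call) = { $, *, num }.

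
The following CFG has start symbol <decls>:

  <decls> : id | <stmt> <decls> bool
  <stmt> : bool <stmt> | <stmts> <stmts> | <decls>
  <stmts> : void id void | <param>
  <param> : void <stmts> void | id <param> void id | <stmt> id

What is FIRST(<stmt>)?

<stmt> : bool <stmt> contributes {bool}.
From <stmt> : <stmts> <stmts>: add FIRST(<stmts>) = { bool, id, void }.
From <stmt> : <decls>: add FIRST(<decls>) = { bool, id, void }.
Union: FIRST(<stmt>) = { bool, id, void }.

{ bool, id, void }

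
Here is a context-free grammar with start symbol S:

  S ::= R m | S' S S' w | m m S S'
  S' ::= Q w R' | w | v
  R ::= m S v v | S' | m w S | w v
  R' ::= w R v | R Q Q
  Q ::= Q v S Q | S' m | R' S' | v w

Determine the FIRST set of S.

{ m, v, w }

From S ::= R m: add FIRST(R) = { m, v, w }.
From S ::= S' S S' w: add FIRST(S') = { m, v, w }.
S ::= m m S S' contributes {m}.
Union: FIRST(S) = { m, v, w }.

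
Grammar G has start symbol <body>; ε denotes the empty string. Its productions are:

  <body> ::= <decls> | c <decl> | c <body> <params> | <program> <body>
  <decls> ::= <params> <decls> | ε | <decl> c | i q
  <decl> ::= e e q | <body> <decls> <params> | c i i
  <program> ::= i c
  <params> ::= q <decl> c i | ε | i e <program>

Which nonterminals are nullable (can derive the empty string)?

Directly nullable (have an ε-production): <decls>, <params>.
<decl> ::= <body> <decls> <params> with every symbol nullable, so <decl> is nullable.
<body> ::= <decls> with every symbol nullable, so <body> is nullable.
No other nonterminal has a production whose RHS symbols are all nullable.

{ <body>, <decl>, <decls>, <params> }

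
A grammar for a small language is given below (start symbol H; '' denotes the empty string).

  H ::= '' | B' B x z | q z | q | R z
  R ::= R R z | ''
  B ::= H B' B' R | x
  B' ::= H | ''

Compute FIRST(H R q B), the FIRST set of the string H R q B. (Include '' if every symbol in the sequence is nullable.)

{ q, x, z }

Add FIRST(H)\{''} = { q, x, z }; H is nullable, continue.
Add FIRST(R)\{''} = { z }; R is nullable, continue.
q is a terminal; add {q} and stop.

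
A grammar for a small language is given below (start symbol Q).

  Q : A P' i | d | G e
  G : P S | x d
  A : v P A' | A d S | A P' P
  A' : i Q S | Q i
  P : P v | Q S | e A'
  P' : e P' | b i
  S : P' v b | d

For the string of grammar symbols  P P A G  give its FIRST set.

{ d, e, v, x }

Add FIRST(P) = { d, e, v, x }; P is not nullable, stop.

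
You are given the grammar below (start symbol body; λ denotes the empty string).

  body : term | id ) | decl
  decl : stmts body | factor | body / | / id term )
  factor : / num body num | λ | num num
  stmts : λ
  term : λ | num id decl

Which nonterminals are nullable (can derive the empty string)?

{ body, decl, factor, stmts, term }

Directly nullable (have an λ-production): factor, stmts, term.
decl : stmts body with every symbol nullable, so decl is nullable.
body : term with every symbol nullable, so body is nullable.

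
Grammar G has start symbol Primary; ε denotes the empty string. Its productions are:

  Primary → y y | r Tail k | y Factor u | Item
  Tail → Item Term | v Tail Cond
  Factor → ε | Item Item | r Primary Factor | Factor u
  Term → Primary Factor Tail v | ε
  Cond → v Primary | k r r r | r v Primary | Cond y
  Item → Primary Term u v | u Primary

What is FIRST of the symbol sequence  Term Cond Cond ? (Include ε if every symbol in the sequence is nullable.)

{ k, r, u, v, y }

Add FIRST(Term)\{ε} = { r, u, y }; Term is nullable, continue.
Add FIRST(Cond) = { k, r, v }; Cond is not nullable, stop.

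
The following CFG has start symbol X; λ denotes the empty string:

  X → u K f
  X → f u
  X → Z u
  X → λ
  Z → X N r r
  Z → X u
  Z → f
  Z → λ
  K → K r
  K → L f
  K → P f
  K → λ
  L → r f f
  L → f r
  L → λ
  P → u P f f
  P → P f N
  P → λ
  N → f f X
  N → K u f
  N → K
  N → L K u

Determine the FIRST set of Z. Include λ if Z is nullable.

From Z → X N r r: X, N nullable, take FIRST(X) ∪ FIRST(N) ∪ {r} = { f, r, u }.
From Z → X u: X nullable, take FIRST(X) ∪ {u} = { f, r, u }.
Z → f contributes {f}.
Z → λ contributes λ.
Union: FIRST(Z) = { f, r, u, λ }.

{ f, r, u, λ }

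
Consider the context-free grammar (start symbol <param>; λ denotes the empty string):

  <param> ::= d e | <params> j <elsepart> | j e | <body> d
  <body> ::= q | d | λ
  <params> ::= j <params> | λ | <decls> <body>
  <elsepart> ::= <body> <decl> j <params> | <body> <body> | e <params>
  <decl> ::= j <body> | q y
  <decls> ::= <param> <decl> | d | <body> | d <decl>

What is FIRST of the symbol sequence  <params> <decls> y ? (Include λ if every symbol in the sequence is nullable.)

Add FIRST(<params>)\{λ} = { d, j, q }; <params> is nullable, continue.
Add FIRST(<decls>)\{λ} = { d, j, q }; <decls> is nullable, continue.
y is a terminal; add {y} and stop.

{ d, j, q, y }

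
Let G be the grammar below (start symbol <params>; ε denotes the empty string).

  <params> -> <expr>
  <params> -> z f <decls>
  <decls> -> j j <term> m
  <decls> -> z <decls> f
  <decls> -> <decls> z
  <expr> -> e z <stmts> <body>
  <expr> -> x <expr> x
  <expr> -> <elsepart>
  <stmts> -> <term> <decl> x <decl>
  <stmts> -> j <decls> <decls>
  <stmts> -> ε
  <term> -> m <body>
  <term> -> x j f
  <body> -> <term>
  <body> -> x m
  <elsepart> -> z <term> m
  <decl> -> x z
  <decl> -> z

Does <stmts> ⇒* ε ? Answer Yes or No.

Yes

<stmts> has an ε-production, so <stmts> ⇒ ε.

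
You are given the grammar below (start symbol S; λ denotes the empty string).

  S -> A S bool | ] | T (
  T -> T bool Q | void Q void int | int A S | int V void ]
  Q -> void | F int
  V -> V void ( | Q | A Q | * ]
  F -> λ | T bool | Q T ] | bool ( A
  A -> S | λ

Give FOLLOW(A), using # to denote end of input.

{ ], bool, int, void }

In S -> A S bool: add FIRST(S bool) = { ], int, void }.
In T -> int A S: add FIRST(S) = { ], int, void }.
In V -> A Q: add FIRST(Q) = { bool, int, void }.
In F -> bool ( A: A is at the end, add FOLLOW(F) = { int }.
Union: FOLLOW(A) = { ], bool, int, void }.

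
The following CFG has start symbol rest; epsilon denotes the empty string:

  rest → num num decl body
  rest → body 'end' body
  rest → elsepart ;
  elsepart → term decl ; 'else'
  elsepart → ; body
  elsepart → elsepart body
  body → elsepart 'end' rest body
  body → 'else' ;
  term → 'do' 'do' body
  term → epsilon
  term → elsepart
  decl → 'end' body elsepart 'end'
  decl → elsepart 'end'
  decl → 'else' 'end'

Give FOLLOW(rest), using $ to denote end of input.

{ $, 'do', 'else', 'end', ; }

rest is the start symbol, so $ ∈ FOLLOW(rest).
In body → elsepart 'end' rest body: add FIRST(body) = { 'do', 'else', 'end', ; }.
Union: FOLLOW(rest) = { $, 'do', 'else', 'end', ; }.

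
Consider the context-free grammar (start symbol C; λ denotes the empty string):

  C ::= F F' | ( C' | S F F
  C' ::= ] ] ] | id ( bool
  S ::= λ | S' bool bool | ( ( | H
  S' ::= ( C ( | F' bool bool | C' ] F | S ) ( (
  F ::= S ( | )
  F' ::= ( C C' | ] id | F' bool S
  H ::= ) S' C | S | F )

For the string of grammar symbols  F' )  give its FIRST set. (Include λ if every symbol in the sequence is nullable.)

{ (, ] }

Add FIRST(F') = { (, ] }; F' is not nullable, stop.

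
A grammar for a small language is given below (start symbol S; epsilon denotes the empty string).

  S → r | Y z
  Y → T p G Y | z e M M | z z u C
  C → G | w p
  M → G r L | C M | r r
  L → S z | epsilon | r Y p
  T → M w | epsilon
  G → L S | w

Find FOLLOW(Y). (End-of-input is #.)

In S → Y z: add FIRST(z) = { z }.
In Y → T p G Y: Y is at the end, add FOLLOW(Y) = { p, z }.
In L → r Y p: add FIRST(p) = { p }.
Union: FOLLOW(Y) = { p, z }.

{ p, z }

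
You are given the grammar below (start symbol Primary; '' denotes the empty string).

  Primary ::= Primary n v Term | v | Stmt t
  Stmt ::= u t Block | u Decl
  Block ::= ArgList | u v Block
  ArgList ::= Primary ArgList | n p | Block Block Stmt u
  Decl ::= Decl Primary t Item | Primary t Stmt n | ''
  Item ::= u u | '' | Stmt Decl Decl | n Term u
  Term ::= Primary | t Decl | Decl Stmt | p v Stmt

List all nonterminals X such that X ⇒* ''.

{ Decl, Item }

Directly nullable (have an ''-production): Decl, Item.
No other nonterminal has a production whose RHS symbols are all nullable.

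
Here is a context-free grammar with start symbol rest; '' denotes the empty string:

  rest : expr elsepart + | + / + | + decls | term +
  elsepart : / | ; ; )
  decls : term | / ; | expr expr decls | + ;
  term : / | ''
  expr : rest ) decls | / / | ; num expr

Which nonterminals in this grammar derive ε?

Directly nullable (have an ''-production): term.
decls : term with every symbol nullable, so decls is nullable.
No other nonterminal has a production whose RHS symbols are all nullable.

{ decls, term }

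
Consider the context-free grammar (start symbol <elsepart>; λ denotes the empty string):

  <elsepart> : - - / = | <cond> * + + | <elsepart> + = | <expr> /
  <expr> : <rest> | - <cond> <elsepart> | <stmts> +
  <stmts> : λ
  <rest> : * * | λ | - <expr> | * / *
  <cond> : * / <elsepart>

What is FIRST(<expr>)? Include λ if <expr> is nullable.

{ *, +, -, λ }

From <expr> : <rest>: add FIRST(<rest>) = { *, -, λ } (including λ since <rest> is nullable).
<expr> : - <cond> <elsepart> contributes {-}.
From <expr> : <stmts> +: <stmts> nullable, take FIRST(<stmts>) ∪ {+} = { + }.
Union: FIRST(<expr>) = { *, +, -, λ }.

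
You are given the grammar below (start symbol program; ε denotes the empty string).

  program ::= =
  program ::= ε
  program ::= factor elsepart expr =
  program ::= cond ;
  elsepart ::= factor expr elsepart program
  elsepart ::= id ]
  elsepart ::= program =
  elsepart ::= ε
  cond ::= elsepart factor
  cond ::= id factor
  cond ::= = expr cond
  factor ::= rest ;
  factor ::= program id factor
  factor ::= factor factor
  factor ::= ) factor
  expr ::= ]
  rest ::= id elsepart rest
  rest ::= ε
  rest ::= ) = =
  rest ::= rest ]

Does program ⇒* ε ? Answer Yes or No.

program has an ε-production, so program ⇒ ε.

Yes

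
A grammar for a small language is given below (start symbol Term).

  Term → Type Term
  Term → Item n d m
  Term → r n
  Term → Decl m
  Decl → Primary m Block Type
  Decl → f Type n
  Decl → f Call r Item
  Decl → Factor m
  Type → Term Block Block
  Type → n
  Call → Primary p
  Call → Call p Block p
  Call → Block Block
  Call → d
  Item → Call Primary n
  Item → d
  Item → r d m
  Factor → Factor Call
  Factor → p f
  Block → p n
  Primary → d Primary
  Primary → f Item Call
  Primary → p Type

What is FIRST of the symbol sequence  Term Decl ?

{ d, f, n, p, r }

Add FIRST(Term) = { d, f, n, p, r }; Term is not nullable, stop.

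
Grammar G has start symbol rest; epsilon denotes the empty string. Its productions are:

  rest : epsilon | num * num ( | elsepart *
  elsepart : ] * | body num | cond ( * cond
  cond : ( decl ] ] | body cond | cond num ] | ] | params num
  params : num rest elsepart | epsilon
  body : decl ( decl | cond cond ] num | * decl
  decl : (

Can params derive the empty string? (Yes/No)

Yes

params has an epsilon-production, so params ⇒ epsilon.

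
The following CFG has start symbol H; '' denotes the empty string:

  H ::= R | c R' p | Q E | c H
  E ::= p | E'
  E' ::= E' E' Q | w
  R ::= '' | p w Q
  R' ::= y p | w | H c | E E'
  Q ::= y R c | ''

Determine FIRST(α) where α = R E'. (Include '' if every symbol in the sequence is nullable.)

{ p, w }

Add FIRST(R)\{''} = { p }; R is nullable, continue.
Add FIRST(E') = { w }; E' is not nullable, stop.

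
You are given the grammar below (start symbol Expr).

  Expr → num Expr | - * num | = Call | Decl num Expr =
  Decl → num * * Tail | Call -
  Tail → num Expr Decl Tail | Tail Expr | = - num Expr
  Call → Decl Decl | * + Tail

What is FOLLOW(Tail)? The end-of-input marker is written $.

In Decl → num * * Tail: Tail is at the end, add FOLLOW(Decl) = { $, *, -, =, num }.
In Tail → num Expr Decl Tail: Tail is at the end, add FOLLOW(Tail) = { $, *, -, =, num }.
In Tail → Tail Expr: add FIRST(Expr) = { *, -, =, num }.
In Call → * + Tail: Tail is at the end, add FOLLOW(Call) = { $, *, -, =, num }.
Union: FOLLOW(Tail) = { $, *, -, =, num }.

{ $, *, -, =, num }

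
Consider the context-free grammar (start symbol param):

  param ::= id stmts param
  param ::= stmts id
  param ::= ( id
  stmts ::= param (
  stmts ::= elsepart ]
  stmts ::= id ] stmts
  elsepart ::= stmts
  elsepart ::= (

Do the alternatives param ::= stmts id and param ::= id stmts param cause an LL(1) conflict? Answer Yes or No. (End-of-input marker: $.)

Yes

FIRST(stmts id) = { (, id } and FIRST(id stmts param) = { id }.
Both contain id, so the two alternatives are not disjoint — LL(1) conflict.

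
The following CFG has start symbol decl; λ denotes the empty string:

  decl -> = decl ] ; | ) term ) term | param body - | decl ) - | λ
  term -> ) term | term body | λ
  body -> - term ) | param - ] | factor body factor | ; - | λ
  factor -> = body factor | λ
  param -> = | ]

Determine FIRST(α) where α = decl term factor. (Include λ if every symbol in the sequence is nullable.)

Add FIRST(decl)\{λ} = { ), =, ] }; decl is nullable, continue.
Add FIRST(term)\{λ} = { ), -, ;, =, ] }; term is nullable, continue.
Add FIRST(factor)\{λ} = { = }; factor is nullable, continue.
Every symbol is nullable, so include λ.

{ ), -, ;, =, ], λ }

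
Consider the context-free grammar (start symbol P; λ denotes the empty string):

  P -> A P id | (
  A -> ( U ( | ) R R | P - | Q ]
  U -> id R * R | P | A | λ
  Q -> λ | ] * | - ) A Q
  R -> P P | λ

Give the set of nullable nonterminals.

{ Q, R, U }

Directly nullable (have an λ-production): U, Q, R.
No other nonterminal has a production whose RHS symbols are all nullable.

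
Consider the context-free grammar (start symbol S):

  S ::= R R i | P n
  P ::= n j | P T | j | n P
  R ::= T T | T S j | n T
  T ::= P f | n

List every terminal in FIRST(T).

From T ::= P f: add FIRST(P) = { j, n }.
T ::= n contributes {n}.
Union: FIRST(T) = { j, n }.

{ j, n }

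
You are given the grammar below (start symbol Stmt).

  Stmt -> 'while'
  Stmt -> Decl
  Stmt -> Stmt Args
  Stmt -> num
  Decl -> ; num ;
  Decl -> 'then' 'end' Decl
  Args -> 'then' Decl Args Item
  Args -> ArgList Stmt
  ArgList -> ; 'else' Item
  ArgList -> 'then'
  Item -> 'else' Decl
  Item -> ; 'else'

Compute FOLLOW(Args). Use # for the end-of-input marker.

{ #, 'else', 'then', ; }

In Stmt -> Stmt Args: Args is at the end, add FOLLOW(Stmt) = { #, 'else', 'then', ; }.
In Args -> 'then' Decl Args Item: add FIRST(Item) = { 'else', ; }.
Union: FOLLOW(Args) = { #, 'else', 'then', ; }.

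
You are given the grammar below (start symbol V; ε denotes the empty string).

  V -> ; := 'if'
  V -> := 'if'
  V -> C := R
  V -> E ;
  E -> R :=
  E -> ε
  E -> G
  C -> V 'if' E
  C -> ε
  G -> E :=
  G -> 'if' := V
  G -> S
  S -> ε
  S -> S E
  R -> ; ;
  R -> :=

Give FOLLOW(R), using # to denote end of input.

{ #, 'if', :=, ; }

In V -> C := R: R is at the end, add FOLLOW(V) = { #, 'if', :=, ; }.
In E -> R :=: add FIRST(:=) = { := }.
Union: FOLLOW(R) = { #, 'if', :=, ; }.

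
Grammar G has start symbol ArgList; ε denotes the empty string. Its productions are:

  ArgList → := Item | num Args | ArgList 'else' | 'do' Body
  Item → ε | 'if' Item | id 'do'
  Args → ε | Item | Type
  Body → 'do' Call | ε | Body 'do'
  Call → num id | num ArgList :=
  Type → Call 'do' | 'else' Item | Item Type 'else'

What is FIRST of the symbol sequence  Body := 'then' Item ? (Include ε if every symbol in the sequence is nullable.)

Add FIRST(Body)\{ε} = { 'do' }; Body is nullable, continue.
:= is a terminal; add {:=} and stop.

{ 'do', := }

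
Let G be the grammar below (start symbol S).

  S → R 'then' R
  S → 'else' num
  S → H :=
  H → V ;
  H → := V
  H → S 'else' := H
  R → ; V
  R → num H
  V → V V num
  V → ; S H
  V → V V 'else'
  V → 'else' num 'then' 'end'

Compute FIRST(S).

From S → R 'then' R: add FIRST(R) = { ;, num }.
S → 'else' num contributes {'else'}.
From S → H :=: add FIRST(H) = { 'else', :=, ;, num }.
Union: FIRST(S) = { 'else', :=, ;, num }.

{ 'else', :=, ;, num }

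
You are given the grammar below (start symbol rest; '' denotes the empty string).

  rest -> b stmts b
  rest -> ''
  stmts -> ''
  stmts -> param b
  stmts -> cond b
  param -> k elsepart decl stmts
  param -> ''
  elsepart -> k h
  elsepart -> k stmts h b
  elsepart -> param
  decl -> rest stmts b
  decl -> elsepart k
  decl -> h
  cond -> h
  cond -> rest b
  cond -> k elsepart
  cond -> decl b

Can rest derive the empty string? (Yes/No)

rest has an ''-production, so rest ⇒ ''.

Yes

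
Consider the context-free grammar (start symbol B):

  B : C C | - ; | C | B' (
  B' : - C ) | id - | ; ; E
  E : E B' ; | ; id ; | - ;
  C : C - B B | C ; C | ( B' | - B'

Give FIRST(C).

{ (, - }

From C : C - B B: add FIRST(C) = { (, - }.
From C : C ; C: add FIRST(C) = { (, - }.
C : ( B' contributes {(}.
C : - B' contributes {-}.
Union: FIRST(C) = { (, - }.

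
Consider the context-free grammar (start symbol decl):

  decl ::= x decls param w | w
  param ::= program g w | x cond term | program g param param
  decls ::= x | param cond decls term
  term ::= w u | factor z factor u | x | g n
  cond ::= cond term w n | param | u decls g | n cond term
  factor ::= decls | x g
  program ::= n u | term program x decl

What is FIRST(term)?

{ g, n, w, x }

term ::= w u contributes {w}.
From term ::= factor z factor u: add FIRST(factor) = { g, n, w, x }.
term ::= x contributes {x}.
term ::= g n contributes {g}.
Union: FIRST(term) = { g, n, w, x }.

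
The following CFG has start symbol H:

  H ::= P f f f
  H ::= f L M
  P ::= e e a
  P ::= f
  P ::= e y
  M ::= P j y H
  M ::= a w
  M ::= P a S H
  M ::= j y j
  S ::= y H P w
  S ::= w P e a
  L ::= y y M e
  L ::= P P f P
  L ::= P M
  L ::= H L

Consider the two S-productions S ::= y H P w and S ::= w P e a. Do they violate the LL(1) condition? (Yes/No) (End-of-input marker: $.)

No

FIRST(y H P w) = { y } and FIRST(w P e a) = { w }.
The FIRST sets are disjoint and neither alternative is nullable — no conflict.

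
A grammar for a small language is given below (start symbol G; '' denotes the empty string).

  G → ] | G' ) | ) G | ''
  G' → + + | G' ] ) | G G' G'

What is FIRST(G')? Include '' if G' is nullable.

{ ), +, ] }

G' → + + contributes {+}.
From G' → G' ] ): add FIRST(G') = { ), +, ] }.
From G' → G G' G': G nullable, take FIRST(G) ∪ FIRST(G') = { ), +, ] }.
Union: FIRST(G') = { ), +, ] }.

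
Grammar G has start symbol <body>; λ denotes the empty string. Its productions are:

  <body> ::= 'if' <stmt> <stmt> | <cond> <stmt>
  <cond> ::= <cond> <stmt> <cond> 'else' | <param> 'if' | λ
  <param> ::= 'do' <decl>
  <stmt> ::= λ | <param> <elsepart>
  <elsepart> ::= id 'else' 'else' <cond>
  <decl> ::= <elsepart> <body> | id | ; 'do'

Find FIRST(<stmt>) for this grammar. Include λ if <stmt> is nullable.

<stmt> ::= λ contributes λ.
From <stmt> ::= <param> <elsepart>: add FIRST(<param>) = { 'do' }.
Union: FIRST(<stmt>) = { 'do', λ }.

{ 'do', λ }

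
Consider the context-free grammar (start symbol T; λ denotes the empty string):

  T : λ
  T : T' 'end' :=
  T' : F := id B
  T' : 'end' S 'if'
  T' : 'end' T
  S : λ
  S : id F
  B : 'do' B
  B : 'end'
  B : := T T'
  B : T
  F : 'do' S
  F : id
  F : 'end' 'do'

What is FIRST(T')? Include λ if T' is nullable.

From T' : F := id B: add FIRST(F) = { 'do', 'end', id }.
T' : 'end' S 'if' contributes {'end'}.
T' : 'end' T contributes {'end'}.
Union: FIRST(T') = { 'do', 'end', id }.

{ 'do', 'end', id }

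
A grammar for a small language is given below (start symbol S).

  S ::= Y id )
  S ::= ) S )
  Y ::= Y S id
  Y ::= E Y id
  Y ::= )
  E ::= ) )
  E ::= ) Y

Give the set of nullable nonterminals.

No nonterminal has an empty production or an RHS whose symbols are all nullable.

{ } (none)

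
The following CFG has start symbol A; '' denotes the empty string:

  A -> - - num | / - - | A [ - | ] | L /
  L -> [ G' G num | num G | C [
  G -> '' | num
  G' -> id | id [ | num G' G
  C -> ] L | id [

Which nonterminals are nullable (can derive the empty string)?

{ G }

Directly nullable (have an ''-production): G.
No other nonterminal has a production whose RHS symbols are all nullable.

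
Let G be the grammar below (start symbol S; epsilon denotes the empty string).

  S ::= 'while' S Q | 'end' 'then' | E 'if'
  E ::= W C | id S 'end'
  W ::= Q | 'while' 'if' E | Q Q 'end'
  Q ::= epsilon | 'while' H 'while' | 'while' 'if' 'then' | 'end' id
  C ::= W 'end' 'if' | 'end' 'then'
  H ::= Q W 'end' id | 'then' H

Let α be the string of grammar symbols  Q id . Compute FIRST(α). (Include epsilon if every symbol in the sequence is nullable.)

{ 'end', 'while', id }

Add FIRST(Q)\{epsilon} = { 'end', 'while' }; Q is nullable, continue.
id is a terminal; add {id} and stop.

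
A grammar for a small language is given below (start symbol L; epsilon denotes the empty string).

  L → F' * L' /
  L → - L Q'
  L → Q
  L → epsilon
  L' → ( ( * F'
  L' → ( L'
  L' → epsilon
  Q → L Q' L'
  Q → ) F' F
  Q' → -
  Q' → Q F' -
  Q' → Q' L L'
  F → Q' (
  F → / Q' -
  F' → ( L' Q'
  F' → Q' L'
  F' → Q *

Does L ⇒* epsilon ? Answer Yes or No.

Yes

L has an epsilon-production, so L ⇒ epsilon.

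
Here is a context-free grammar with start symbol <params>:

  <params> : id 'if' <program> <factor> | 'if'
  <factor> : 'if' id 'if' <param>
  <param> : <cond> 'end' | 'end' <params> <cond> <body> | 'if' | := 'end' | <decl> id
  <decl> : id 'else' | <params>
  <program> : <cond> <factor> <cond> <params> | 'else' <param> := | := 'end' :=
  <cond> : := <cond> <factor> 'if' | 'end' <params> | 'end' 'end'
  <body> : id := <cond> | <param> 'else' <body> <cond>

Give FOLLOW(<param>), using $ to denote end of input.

In <factor> : 'if' id 'if' <param>: <param> is at the end, add FOLLOW(<factor>) = { $, 'else', 'end', 'if', :=, id }.
In <program> : 'else' <param> :=: add FIRST(:=) = { := }.
In <body> : <param> 'else' <body> <cond>: add FIRST('else' <body> <cond>) = { 'else' }.
Union: FOLLOW(<param>) = { $, 'else', 'end', 'if', :=, id }.

{ $, 'else', 'end', 'if', :=, id }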